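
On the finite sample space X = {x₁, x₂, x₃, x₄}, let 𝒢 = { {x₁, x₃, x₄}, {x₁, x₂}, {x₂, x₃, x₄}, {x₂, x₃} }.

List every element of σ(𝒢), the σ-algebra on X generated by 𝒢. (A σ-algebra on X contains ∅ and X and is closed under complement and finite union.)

Seed the family with 𝒢 together with ∅ and X: { {}, {x₁, x₂}, {x₂, x₃}, {x₁, x₃, x₄}, {x₂, x₃, x₄}, X }.
Step 1 adds 5:
  {x₁}  = X∖{x₂, x₃, x₄}
  {x₂}  = X∖{x₁, x₃, x₄}
  {x₁, x₄}  = X∖{x₂, x₃}
  {x₃, x₄}  = X∖{x₁, x₂}
  {x₁, x₂, x₃}  = {x₂, x₃} ∪ {x₁, x₂}
  [11 total]
Step 2. New:
  {x₄}  = X∖{x₁, x₂, x₃}
  {x₁, x₂, x₄}  = {x₁, x₂} ∪ {x₁, x₄}
  [13 total]
Step 3 adds 2:
  {x₃}  = X∖{x₁, x₂, x₄}
  {x₂, x₄}  = {x₄} ∪ {x₂}
  [15 total]
Step 4. New:
  {x₁, x₃}  = X∖{x₂, x₄}
  [16 total]
After Step 5 the family is unchanged; done.

σ(𝒢) = { {}, {x₁}, {x₂}, {x₃}, {x₄}, {x₁, x₂}, {x₁, x₃}, {x₁, x₄}, {x₂, x₃}, {x₂, x₄}, {x₃, x₄}, {x₁, x₂, x₃}, {x₁, x₂, x₄}, {x₁, x₃, x₄}, {x₂, x₃, x₄}, X }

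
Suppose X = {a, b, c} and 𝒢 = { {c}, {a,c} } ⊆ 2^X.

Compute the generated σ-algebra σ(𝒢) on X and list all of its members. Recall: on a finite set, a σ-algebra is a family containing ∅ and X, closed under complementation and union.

|σ(𝒢)| = 8.  σ(𝒢) = { {}, {a}, {b}, {c}, {a,b}, {a,c}, {b,c}, X }

Derivation:
Take S₀ = 𝒢 ∪ {∅, X} = { {}, {c}, {a,c}, X }.
Iteration 1 adds 2:
  {b}  = X∖{a,c}
  {a,b}  = X∖{c}
  (now 6)
Iteration 2: 1 new —
  {b,c}  = {c} ∪ {b}
  (now 7)
Iteration 3 (1 new):
  {a}  = X∖{b,c}
  (now 8)
Iteration 4: stable.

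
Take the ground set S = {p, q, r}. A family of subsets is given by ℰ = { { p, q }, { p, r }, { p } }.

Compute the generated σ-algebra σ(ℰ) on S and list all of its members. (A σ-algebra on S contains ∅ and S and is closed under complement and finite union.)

Start: ℰ ∪ {∅, S} = { {  }, { p }, { p, q }, { p, r }, S }.
Round 1: +3 →
  { q }  = { p, r }ᶜ
  { r }  = { p, q }ᶜ
  { q, r }  = { p }ᶜ
  |family| = 8
After Round 2 the family is unchanged; done.

Hence σ(ℰ) has 8 members: { {  }, { p }, { q }, { r }, { p, q }, { p, r }, { q, r }, S }.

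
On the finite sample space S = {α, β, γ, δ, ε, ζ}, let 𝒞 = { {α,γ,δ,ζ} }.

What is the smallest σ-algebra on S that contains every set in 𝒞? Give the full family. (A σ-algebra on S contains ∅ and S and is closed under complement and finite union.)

|σ(𝒞)| = 4.  σ(𝒞) = { {}, {β,ε}, {α,γ,δ,ζ}, S }

Check:
Take S₀ = 𝒞 ∪ {∅, S} = { {}, {α,γ,δ,ζ}, S }.
Pass 1 (1 new):
  {β,ε}  = ᶜ of {α,γ,δ,ζ}
  — 4 sets.
After Pass 2 the family is unchanged; done.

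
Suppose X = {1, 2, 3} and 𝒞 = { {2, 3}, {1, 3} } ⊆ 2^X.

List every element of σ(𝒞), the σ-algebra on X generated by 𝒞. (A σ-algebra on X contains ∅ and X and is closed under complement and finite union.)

Take S₀ = 𝒞 ∪ {∅, X} = { ∅, {1, 3}, {2, 3}, X }.
Iteration 1: 2 new —
  {1}  = complement {2, 3}
  {2}  = complement {1, 3}
  [6 total]
Iteration 2. New:
  {1, 2}  = {2} ∪ {1}
  [7 total]
Iteration 3 (1 new):
  {3}  = complement {1, 2}
  [8 total]
Iteration 4: no new sets; the family is a σ-algebra.

Therefore σ(𝒞) = { ∅, {1}, {2}, {3}, {1, 2}, {1, 3}, {2, 3}, X } (|σ(𝒞)| = 8).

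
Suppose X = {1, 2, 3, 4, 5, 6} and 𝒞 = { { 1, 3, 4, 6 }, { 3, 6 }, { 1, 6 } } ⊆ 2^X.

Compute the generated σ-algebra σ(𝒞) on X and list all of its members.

σ(𝒞) (32 sets): { {}, { 1 }, { 3 }, { 4 }, { 6 }, { 1, 3 }, { 1, 4 }, { 1, 6 }, { 2, 5 }, { 3, 4 }, { 3, 6 }, { 4, 6 }, { 1, 2, 5 }, { 1, 3, 4 }, { 1, 3, 6 }, { 1, 4, 6 }, { 2, 3, 5 }, { 2, 4, 5 }, { 2, 5, 6 }, { 3, 4, 6 }, { 1, 2, 3, 5 }, { 1, 2, 4, 5 }, { 1, 2, 5, 6 }, { 1, 3, 4, 6 }, { 2, 3, 4, 5 }, { 2, 3, 5, 6 }, { 2, 4, 5, 6 }, { 1, 2, 3, 4, 5 }, { 1, 2, 3, 5, 6 }, { 1, 2, 4, 5, 6 }, { 2, 3, 4, 5, 6 }, X }

Check:
Initial family (5 sets): { {}, { 1, 6 }, { 3, 6 }, { 1, 3, 4, 6 }, X }.
Round 1. New:
  { 2, 5 }  = ᶜ of { 1, 3, 4, 6 }
  { 1, 3, 6 }  = { 3, 6 } ∪ { 1, 6 }
  { 1, 2, 4, 5 }  = ᶜ of { 3, 6 }
  { 2, 3, 4, 5 }  = ᶜ of { 1, 6 }
  [9 total]
Round 2: 7 new —
  { 2, 4, 5 }  = ᶜ of { 1, 3, 6 }
  { 1, 2, 5, 6 }  = { 2, 5 } ∪ { 1, 6 }
  { 2, 3, 5, 6 }  = { 2, 5 } ∪ { 3, 6 }
  { 1, 2, 3, 4, 5 }  = { 2, 3, 4, 5 } ∪ { 1, 2, 4, 5 }
  { 1, 2, 3, 5, 6 }  = { 2, 5 } ∪ { 1, 3, 6 }
  { 1, 2, 4, 5, 6 }  = { 1, 6 } ∪ { 1, 2, 4, 5 }
  { 2, 3, 4, 5, 6 }  = { 2, 3, 4, 5 } ∪ { 3, 6 }
  [16 total]
Round 3: 6 new —
  { 1 }  = ᶜ of { 2, 3, 4, 5, 6 }
  { 3 }  = ᶜ of { 1, 2, 4, 5, 6 }
  { 4 }  = ᶜ of { 1, 2, 3, 5, 6 }
  { 6 }  = ᶜ of { 1, 2, 3, 4, 5 }
  { 1, 4 }  = ᶜ of { 2, 3, 5, 6 }
  { 3, 4 }  = ᶜ of { 1, 2, 5, 6 }
  [22 total]
Round 4: +9 →
  { 1, 3 }  = { 1 } ∪ { 3 }
  { 4, 6 }  = { 6 } ∪ { 4 }
  { 1, 2, 5 }  = { 2, 5 } ∪ { 1 }
  { 1, 3, 4 }  = { 3, 4 } ∪ { 1 }
  { 1, 4, 6 }  = { 1, 6 } ∪ { 1, 4 }
  { 2, 3, 5 }  = { 2, 5 } ∪ { 3 }
  { 2, 5, 6 }  = { 2, 5 } ∪ { 6 }
  { 3, 4, 6 }  = { 3, 4 } ∪ { 6 }
  { 2, 4, 5, 6 }  = { 6 } ∪ { 2, 4, 5 }
  [31 total]
Round 5 (1 new):
  { 1, 2, 3, 5 }  = ᶜ of { 4, 6 }
  [32 total]
After Round 6 the family is unchanged; done.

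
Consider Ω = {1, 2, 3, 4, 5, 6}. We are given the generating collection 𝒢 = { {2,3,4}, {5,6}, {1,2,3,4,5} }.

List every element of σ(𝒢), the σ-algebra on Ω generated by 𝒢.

Start: 𝒢 ∪ {∅, Ω} = { {}, {5,6}, {2,3,4}, {1,2,3,4,5}, Ω }.
Round 1: +4 →
  {6}  = {1,2,3,4,5}ᶜ
  {1,5,6}  = {2,3,4}ᶜ
  {1,2,3,4}  = {5,6}ᶜ
  {2,3,4,5,6}  = {2,3,4} ∪ {5,6}
Round 2: +3 →
  {1}  = {2,3,4,5,6}ᶜ
  {2,3,4,6}  = {2,3,4} ∪ {6}
  {1,2,3,4,6}  = {6} ∪ {1,2,3,4}
Round 3 (3 new):
  {5}  = {1,2,3,4,6}ᶜ
  {1,5}  = {2,3,4,6}ᶜ
  {1,6}  = {1} ∪ {6}
Round 4. New:
  {2,3,4,5}  = {1,6}ᶜ
Round 5: stable.

Therefore σ(𝒢) = { {}, {1}, {5}, {6}, {1,5}, {1,6}, {5,6}, {1,5,6}, {2,3,4}, {1,2,3,4}, {2,3,4,5}, {2,3,4,6}, {1,2,3,4,5}, {1,2,3,4,6}, {2,3,4,5,6}, Ω } (|σ(𝒢)| = 16).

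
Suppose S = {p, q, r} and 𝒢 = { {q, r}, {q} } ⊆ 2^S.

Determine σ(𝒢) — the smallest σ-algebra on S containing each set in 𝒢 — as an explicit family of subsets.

Begin from { {}, {q}, {q, r}, S } (that is, 𝒢 plus ∅ and S).
Round 1 adds 2:
  {p}  = complement {q, r}
  {p, r}  = complement {q}
  [6 total]
Round 2: 1 new —
  {p, q}  = {q} ∪ {p}
  [7 total]
Round 3: +1 →
  {r}  = complement {p, q}
  [8 total]
Round 4: no new sets; the family is a σ-algebra.

Therefore σ(𝒢) = { {}, {p}, {q}, {r}, {p, q}, {p, r}, {q, r}, S } (|σ(𝒢)| = 8).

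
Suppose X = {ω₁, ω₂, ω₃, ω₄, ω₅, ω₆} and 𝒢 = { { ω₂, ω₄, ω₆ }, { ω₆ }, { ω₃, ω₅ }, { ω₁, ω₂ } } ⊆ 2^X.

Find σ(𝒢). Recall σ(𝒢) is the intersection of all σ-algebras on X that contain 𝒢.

σ(𝒢) = { {  }, { ω₁ }, { ω₂ }, { ω₄ }, { ω₆ }, { ω₁, ω₂ }, { ω₁, ω₄ }, { ω₁, ω₆ }, { ω₂, ω₄ }, { ω₂, ω₆ }, { ω₃, ω₅ }, { ω₄, ω₆ }, { ω₁, ω₂, ω₄ }, { ω₁, ω₂, ω₆ }, { ω₁, ω₃, ω₅ }, { ω₁, ω₄, ω₆ }, { ω₂, ω₃, ω₅ }, { ω₂, ω₄, ω₆ }, { ω₃, ω₄, ω₅ }, { ω₃, ω₅, ω₆ }, { ω₁, ω₂, ω₃, ω₅ }, { ω₁, ω₂, ω₄, ω₆ }, { ω₁, ω₃, ω₄, ω₅ }, { ω₁, ω₃, ω₅, ω₆ }, { ω₂, ω₃, ω₄, ω₅ }, { ω₂, ω₃, ω₅, ω₆ }, { ω₃, ω₄, ω₅, ω₆ }, { ω₁, ω₂, ω₃, ω₄, ω₅ }, { ω₁, ω₂, ω₃, ω₅, ω₆ }, { ω₁, ω₃, ω₄, ω₅, ω₆ }, { ω₂, ω₃, ω₄, ω₅, ω₆ }, X }

Check:
Take S₀ = 𝒢 ∪ {∅, X} = { {  }, { ω₆ }, { ω₁, ω₂ }, { ω₃, ω₅ }, { ω₂, ω₄, ω₆ }, X }.
Pass 1. New:
  { ω₁, ω₂, ω₆ }  = { ω₁, ω₂ } ∪ { ω₆ }
  { ω₁, ω₃, ω₅ }  = X∖{ ω₂, ω₄, ω₆ }
  { ω₃, ω₅, ω₆ }  = { ω₃, ω₅ } ∪ { ω₆ }
  { ω₁, ω₂, ω₃, ω₅ }  = { ω₁, ω₂ } ∪ { ω₃, ω₅ }
  { ω₁, ω₂, ω₄, ω₆ }  = X∖{ ω₃, ω₅ }
  { ω₃, ω₄, ω₅, ω₆ }  = X∖{ ω₁, ω₂ }
  { ω₁, ω₂, ω₃, ω₄, ω₅ }  = X∖{ ω₆ }
  { ω₂, ω₃, ω₄, ω₅, ω₆ }  = { ω₂, ω₄, ω₆ } ∪ { ω₃, ω₅ }
  (now 14)
Pass 2. New:
  { ω₁ }  = X∖{ ω₂, ω₃, ω₄, ω₅, ω₆ }
  { ω₄, ω₆ }  = X∖{ ω₁, ω₂, ω₃, ω₅ }
  { ω₁, ω₂, ω₄ }  = X∖{ ω₃, ω₅, ω₆ }
  { ω₃, ω₄, ω₅ }  = X∖{ ω₁, ω₂, ω₆ }
  { ω₁, ω₃, ω₅, ω₆ }  = { ω₁, ω₃, ω₅ } ∪ { ω₆ }
  { ω₁, ω₂, ω₃, ω₅, ω₆ }  = { ω₁, ω₂ } ∪ { ω₃, ω₅, ω₆ }
  { ω₁, ω₃, ω₄, ω₅, ω₆ }  = { ω₃, ω₄, ω₅, ω₆ } ∪ { ω₁, ω₃, ω₅ }
  (now 21)
Pass 3. New:
  { ω₂ }  = X∖{ ω₁, ω₃, ω₄, ω₅, ω₆ }
  { ω₄ }  = X∖{ ω₁, ω₂, ω₃, ω₅, ω₆ }
  { ω₁, ω₆ }  = { ω₆ } ∪ { ω₁ }
  { ω₂, ω₄ }  = X∖{ ω₁, ω₃, ω₅, ω₆ }
  { ω₁, ω₄, ω₆ }  = { ω₄, ω₆ } ∪ { ω₁ }
  { ω₁, ω₃, ω₄, ω₅ }  = { ω₃, ω₄, ω₅ } ∪ { ω₁, ω₃, ω₅ }
  (now 27)
Pass 4 (5 new):
  { ω₁, ω₄ }  = { ω₁ } ∪ { ω₄ }
  { ω₂, ω₆ }  = X∖{ ω₁, ω₃, ω₄, ω₅ }
  { ω₂, ω₃, ω₅ }  = X∖{ ω₁, ω₄, ω₆ }
  { ω₂, ω₃, ω₄, ω₅ }  = X∖{ ω₁, ω₆ }
  { ω₂, ω₃, ω₅, ω₆ }  = { ω₂ } ∪ { ω₃, ω₅, ω₆ }
  (now 32)
Pass 5: already closed under ᶜ and ∪.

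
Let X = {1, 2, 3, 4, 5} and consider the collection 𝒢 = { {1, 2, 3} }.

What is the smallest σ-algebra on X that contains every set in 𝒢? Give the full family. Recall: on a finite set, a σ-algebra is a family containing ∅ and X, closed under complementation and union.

|σ(𝒢)| = 4.  σ(𝒢) = { {}, {4, 5}, {1, 2, 3}, X }

Check:
Initial family (3 sets): { {}, {1, 2, 3}, X }.
Pass 1 (1 new):
  {4, 5}  = ᶜ of {1, 2, 3}
  (now 4)
Pass 2: closed — nothing new.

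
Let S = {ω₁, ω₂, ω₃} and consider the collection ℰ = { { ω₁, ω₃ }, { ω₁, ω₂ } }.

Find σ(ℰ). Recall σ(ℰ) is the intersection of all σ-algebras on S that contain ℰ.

Answer: σ(ℰ) = { {  }, { ω₁ }, { ω₂ }, { ω₃ }, { ω₁, ω₂ }, { ω₁, ω₃ }, { ω₂, ω₃ }, S }

Derivation:
Seed the family with ℰ together with ∅ and S: { {  }, { ω₁, ω₂ }, { ω₁, ω₃ }, S }.
Round 1. New:
  { ω₂ }  = ᶜ of { ω₁, ω₃ }
  { ω₃ }  = ᶜ of { ω₁, ω₂ }
  (now 6)
Round 2: +1 →
  { ω₂, ω₃ }  = { ω₃ } ∪ { ω₂ }
  (now 7)
Round 3: 1 new —
  { ω₁ }  = ᶜ of { ω₂, ω₃ }
  (now 8)
After Round 4 the family is unchanged; done.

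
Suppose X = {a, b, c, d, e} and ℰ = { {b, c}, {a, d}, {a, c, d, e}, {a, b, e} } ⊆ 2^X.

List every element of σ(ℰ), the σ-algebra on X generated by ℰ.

Begin from { {}, {a, d}, {b, c}, {a, b, e}, {a, c, d, e}, X } (that is, ℰ plus ∅ and X).
Round 1. New:
  {b}  = complement {a, c, d, e}
  {c, d}  = complement {a, b, e}
  {a, d, e}  = complement {b, c}
  {b, c, e}  = complement {a, d}
  {a, b, c, d}  = {b, c} ∪ {a, d}
  {a, b, c, e}  = {a, b, e} ∪ {b, c}
  {a, b, d, e}  = {a, b, e} ∪ {a, d}
  — 13 sets.
Round 2: 7 new —
  {c}  = complement {a, b, d, e}
  {d}  = complement {a, b, c, e}
  {e}  = complement {a, b, c, d}
  {a, b, d}  = {b} ∪ {a, d}
  {a, c, d}  = {c, d} ∪ {a, d}
  {b, c, d}  = {c, d} ∪ {b}
  {b, c, d, e}  = {c, d} ∪ {b, c, e}
  — 20 sets.
Round 3 (7 new):
  {a}  = complement {b, c, d, e}
  {a, e}  = complement {b, c, d}
  {b, d}  = {b} ∪ {d}
  {b, e}  = complement {a, c, d}
  {c, e}  = complement {a, b, d}
  {d, e}  = {e} ∪ {d}
  {c, d, e}  = {c, d} ∪ {e}
  — 27 sets.
Round 4: 5 new —
  {a, b}  = complement {c, d, e}
  {a, c}  = {c} ∪ {a}
  {a, b, c}  = complement {d, e}
  {a, c, e}  = complement {b, d}
  {b, d, e}  = {b, e} ∪ {d, e}
  — 32 sets.
Round 5: no new sets; the family is a σ-algebra.

σ(ℰ) = { {}, {a}, {b}, {c}, {d}, {e}, {a, b}, {a, c}, {a, d}, {a, e}, {b, c}, {b, d}, {b, e}, {c, d}, {c, e}, {d, e}, {a, b, c}, {a, b, d}, {a, b, e}, {a, c, d}, {a, c, e}, {a, d, e}, {b, c, d}, {b, c, e}, {b, d, e}, {c, d, e}, {a, b, c, d}, {a, b, c, e}, {a, b, d, e}, {a, c, d, e}, {b, c, d, e}, X }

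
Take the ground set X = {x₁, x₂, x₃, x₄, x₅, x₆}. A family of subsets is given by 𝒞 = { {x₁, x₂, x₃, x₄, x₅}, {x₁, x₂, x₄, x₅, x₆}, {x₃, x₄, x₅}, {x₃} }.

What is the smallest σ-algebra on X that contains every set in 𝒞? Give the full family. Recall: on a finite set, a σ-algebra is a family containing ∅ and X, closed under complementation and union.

Initial family (6 sets): { {}, {x₃}, {x₃, x₄, x₅}, {x₁, x₂, x₃, x₄, x₅}, {x₁, x₂, x₄, x₅, x₆}, X }.
Iteration 1: 2 new —
  {x₆}  = {x₁, x₂, x₃, x₄, x₅}ᶜ
  {x₁, x₂, x₆}  = {x₃, x₄, x₅}ᶜ
  (now 8)
Iteration 2 (3 new):
  {x₃, x₆}  = {x₃} ∪ {x₆}
  {x₁, x₂, x₃, x₆}  = {x₃} ∪ {x₁, x₂, x₆}
  {x₃, x₄, x₅, x₆}  = {x₃, x₄, x₅} ∪ {x₆}
  (now 11)
Iteration 3 (3 new):
  {x₁, x₂}  = {x₃, x₄, x₅, x₆}ᶜ
  {x₄, x₅}  = {x₁, x₂, x₃, x₆}ᶜ
  {x₁, x₂, x₄, x₅}  = {x₃, x₆}ᶜ
  (now 14)
Iteration 4 (2 new):
  {x₁, x₂, x₃}  = {x₃} ∪ {x₁, x₂}
  {x₄, x₅, x₆}  = {x₄, x₅} ∪ {x₆}
  (now 16)
Iteration 5: closed — nothing new.

σ(𝒞) = { {}, {x₃}, {x₆}, {x₁, x₂}, {x₃, x₆}, {x₄, x₅}, {x₁, x₂, x₃}, {x₁, x₂, x₆}, {x₃, x₄, x₅}, {x₄, x₅, x₆}, {x₁, x₂, x₃, x₆}, {x₁, x₂, x₄, x₅}, {x₃, x₄, x₅, x₆}, {x₁, x₂, x₃, x₄, x₅}, {x₁, x₂, x₄, x₅, x₆}, X }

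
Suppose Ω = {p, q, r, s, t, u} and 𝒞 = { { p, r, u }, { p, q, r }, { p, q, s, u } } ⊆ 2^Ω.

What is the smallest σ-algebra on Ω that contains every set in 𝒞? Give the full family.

σ(𝒞) = { ∅, { p }, { q }, { r }, { s }, { t }, { u }, { p, q }, { p, r }, { p, s }, { p, t }, { p, u }, { q, r }, { q, s }, { q, t }, { q, u }, { r, s }, { r, t }, { r, u }, { s, t }, { s, u }, { t, u }, { p, q, r }, { p, q, s }, { p, q, t }, { p, q, u }, { p, r, s }, { p, r, t }, { p, r, u }, { p, s, t }, { p, s, u }, { p, t, u }, { q, r, s }, { q, r, t }, { q, r, u }, { q, s, t }, { q, s, u }, { q, t, u }, { r, s, t }, { r, s, u }, { r, t, u }, { s, t, u }, { p, q, r, s }, { p, q, r, t }, { p, q, r, u }, { p, q, s, t }, { p, q, s, u }, { p, q, t, u }, { p, r, s, t }, { p, r, s, u }, { p, r, t, u }, { p, s, t, u }, { q, r, s, t }, { q, r, s, u }, { q, r, t, u }, { q, s, t, u }, { r, s, t, u }, { p, q, r, s, t }, { p, q, r, s, u }, { p, q, r, t, u }, { p, q, s, t, u }, { p, r, s, t, u }, { q, r, s, t, u }, Ω }

Check:
Take S₀ = 𝒞 ∪ {∅, Ω} = { ∅, { p, q, r }, { p, r, u }, { p, q, s, u }, Ω }.
Round 1 (5 new):
  { r, t }  = Ω∖{ p, q, s, u }
  { q, s, t }  = Ω∖{ p, r, u }
  { s, t, u }  = Ω∖{ p, q, r }
  { p, q, r, u }  = { p, q, r } ∪ { p, r, u }
  { p, q, r, s, u }  = { p, q, s, u } ∪ { p, q, r }
  |family| = 10
Round 2: 11 new —
  { t }  = Ω∖{ p, q, r, s, u }
  { s, t }  = Ω∖{ p, q, r, u }
  { p, q, r, t }  = { p, q, r } ∪ { r, t }
  { p, r, t, u }  = { p, r, u } ∪ { r, t }
  { q, r, s, t }  = { r, t } ∪ { q, s, t }
  { q, s, t, u }  = { s, t, u } ∪ { q, s, t }
  { r, s, t, u }  = { r, t } ∪ { s, t, u }
  { p, q, r, s, t }  = { p, q, r } ∪ { q, s, t }
  { p, q, r, t, u }  = { p, q, r, u } ∪ { r, t }
  { p, q, s, t, u }  = { p, q, s, u } ∪ { s, t, u }
  { p, r, s, t, u }  = { p, r, u } ∪ { s, t, u }
  |family| = 21
Round 3: 11 new —
  { q }  = Ω∖{ p, r, s, t, u }
  { r }  = Ω∖{ p, q, s, t, u }
  { s }  = Ω∖{ p, q, r, t, u }
  { u }  = Ω∖{ p, q, r, s, t }
  { p, q }  = Ω∖{ r, s, t, u }
  { p, r }  = Ω∖{ q, s, t, u }
  { p, u }  = Ω∖{ q, r, s, t }
  { q, s }  = Ω∖{ p, r, t, u }
  { s, u }  = Ω∖{ p, q, r, t }
  { r, s, t }  = { s, t } ∪ { r, t }
  { q, r, s, t, u }  = { r, t } ∪ { q, s, t, u }
  |family| = 32
Round 4 (24 new):
  { p }  = Ω∖{ q, r, s, t, u }
  { q, r }  = { q } ∪ { r }
  { q, t }  = { q } ∪ { t }
  { q, u }  = { q } ∪ { u }
  { r, s }  = { r } ∪ { s }
  { r, u }  = { u } ∪ { r }
  { t, u }  = { u } ∪ { t }
  { p, q, s }  = { p, q } ∪ { s }
  { p, q, t }  = { p, q } ∪ { t }
  { p, q, u }  = Ω∖{ r, s, t }
  { p, r, s }  = { p, r } ∪ { s }
  { p, r, t }  = { t } ∪ { p, r }
  { p, s, u }  = { p, u } ∪ { s }
  { p, t, u }  = { p, u } ∪ { t }
  { q, r, s }  = { r } ∪ { q, s }
  { q, r, t }  = { q } ∪ { r, t }
  { q, s, u }  = { q } ∪ { s, u }
  { r, s, u }  = { r } ∪ { s, u }
  { r, t, u }  = { u } ∪ { r, t }
  { p, q, r, s }  = { p, q, r } ∪ { s }
  { p, q, s, t }  = { p, q } ∪ { s, t }
  { p, r, s, t }  = { r, s, t } ∪ { p, r }
  { p, r, s, u }  = { p, r, u } ∪ { s }
  { p, s, t, u }  = { p, u } ∪ { s, t }
  |family| = 56
Round 5 (8 new):
  { p, s }  = { s } ∪ { p }
  { p, t }  = { t } ∪ { p }
  { p, s, t }  = { s, t } ∪ { p }
  { q, r, u }  = { q } ∪ { r, u }
  { q, t, u }  = Ω∖{ p, r, s }
  { p, q, t, u }  = Ω∖{ r, s }
  { q, r, s, u }  = { q, s, u } ∪ { r, s }
  { q, r, t, u }  = { q, t } ∪ { r, u }
  |family| = 64
Round 6: already closed under ᶜ and ∪.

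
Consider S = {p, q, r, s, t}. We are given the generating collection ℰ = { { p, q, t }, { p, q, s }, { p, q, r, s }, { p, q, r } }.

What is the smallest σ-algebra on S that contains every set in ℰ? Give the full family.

Seed the family with ℰ together with ∅ and S: { ∅, { p, q, r }, { p, q, s }, { p, q, t }, { p, q, r, s }, S }.
Iteration 1 (6 new):
  { t }  = { p, q, r, s }ᶜ
  { r, s }  = { p, q, t }ᶜ
  { r, t }  = { p, q, s }ᶜ
  { s, t }  = { p, q, r }ᶜ
  { p, q, r, t }  = { p, q, t } ∪ { p, q, r }
  { p, q, s, t }  = { p, q, t } ∪ { p, q, s }
Iteration 2 (3 new):
  { r }  = { p, q, s, t }ᶜ
  { s }  = { p, q, r, t }ᶜ
  { r, s, t }  = { r, s } ∪ { t }
Iteration 3: +1 →
  { p, q }  = { r, s, t }ᶜ
Iteration 4 adds nothing — fixpoint reached.

Therefore σ(ℰ) = { ∅, { r }, { s }, { t }, { p, q }, { r, s }, { r, t }, { s, t }, { p, q, r }, { p, q, s }, { p, q, t }, { r, s, t }, { p, q, r, s }, { p, q, r, t }, { p, q, s, t }, S } (|σ(ℰ)| = 16).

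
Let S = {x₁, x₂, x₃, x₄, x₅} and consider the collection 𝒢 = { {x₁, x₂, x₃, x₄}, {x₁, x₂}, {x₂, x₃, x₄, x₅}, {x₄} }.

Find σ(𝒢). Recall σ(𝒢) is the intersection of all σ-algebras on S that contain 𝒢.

Answer: σ(𝒢) = { {}, {x₁}, {x₂}, {x₃}, {x₄}, {x₅}, {x₁, x₂}, {x₁, x₃}, {x₁, x₄}, {x₁, x₅}, {x₂, x₃}, {x₂, x₄}, {x₂, x₅}, {x₃, x₄}, {x₃, x₅}, {x₄, x₅}, {x₁, x₂, x₃}, {x₁, x₂, x₄}, {x₁, x₂, x₅}, {x₁, x₃, x₄}, {x₁, x₃, x₅}, {x₁, x₄, x₅}, {x₂, x₃, x₄}, {x₂, x₃, x₅}, {x₂, x₄, x₅}, {x₃, x₄, x₅}, {x₁, x₂, x₃, x₄}, {x₁, x₂, x₃, x₅}, {x₁, x₂, x₄, x₅}, {x₁, x₃, x₄, x₅}, {x₂, x₃, x₄, x₅}, S }

Derivation:
Initial family (6 sets): { {}, {x₄}, {x₁, x₂}, {x₁, x₂, x₃, x₄}, {x₂, x₃, x₄, x₅}, S }.
Iteration 1 (5 new):
  {x₁}  = complement {x₂, x₃, x₄, x₅}
  {x₅}  = complement {x₁, x₂, x₃, x₄}
  {x₁, x₂, x₄}  = {x₁, x₂} ∪ {x₄}
  {x₃, x₄, x₅}  = complement {x₁, x₂}
  {x₁, x₂, x₃, x₅}  = complement {x₄}
  — 11 sets.
Iteration 2: 7 new —
  {x₁, x₄}  = {x₄} ∪ {x₁}
  {x₁, x₅}  = {x₅} ∪ {x₁}
  {x₃, x₅}  = complement {x₁, x₂, x₄}
  {x₄, x₅}  = {x₅} ∪ {x₄}
  {x₁, x₂, x₅}  = {x₁, x₂} ∪ {x₅}
  {x₁, x₂, x₄, x₅}  = {x₁, x₂, x₄} ∪ {x₅}
  {x₁, x₃, x₄, x₅}  = {x₃, x₄, x₅} ∪ {x₁}
  — 18 sets.
Iteration 3: 8 new —
  {x₂}  = complement {x₁, x₃, x₄, x₅}
  {x₃}  = complement {x₁, x₂, x₄, x₅}
  {x₃, x₄}  = complement {x₁, x₂, x₅}
  {x₁, x₂, x₃}  = complement {x₄, x₅}
  {x₁, x₃, x₅}  = {x₁, x₅} ∪ {x₃, x₅}
  {x₁, x₄, x₅}  = {x₄, x₅} ∪ {x₁, x₄}
  {x₂, x₃, x₄}  = complement {x₁, x₅}
  {x₂, x₃, x₅}  = complement {x₁, x₄}
  — 26 sets.
Iteration 4 (6 new):
  {x₁, x₃}  = {x₃} ∪ {x₁}
  {x₂, x₃}  = complement {x₁, x₄, x₅}
  {x₂, x₄}  = complement {x₁, x₃, x₅}
  {x₂, x₅}  = {x₂} ∪ {x₅}
  {x₁, x₃, x₄}  = {x₃, x₄} ∪ {x₁, x₄}
  {x₂, x₄, x₅}  = {x₂} ∪ {x₄, x₅}
  — 32 sets.
Iteration 5: no new sets; the family is a σ-algebra.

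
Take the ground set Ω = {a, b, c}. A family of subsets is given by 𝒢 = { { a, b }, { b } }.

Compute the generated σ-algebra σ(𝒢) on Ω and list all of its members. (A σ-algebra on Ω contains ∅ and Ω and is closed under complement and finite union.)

Answer: σ(𝒢) = { ∅, { a }, { b }, { c }, { a, b }, { a, c }, { b, c }, Ω }

Working:
Take S₀ = 𝒢 ∪ {∅, Ω} = { ∅, { b }, { a, b }, Ω }.
Iteration 1 adds 2:
  { c }  = complement { a, b }
  { a, c }  = complement { b }
  [6 total]
Iteration 2 adds 1:
  { b, c }  = { c } ∪ { b }
  [7 total]
Iteration 3 (1 new):
  { a }  = complement { b, c }
  [8 total]
Iteration 4: closed — nothing new.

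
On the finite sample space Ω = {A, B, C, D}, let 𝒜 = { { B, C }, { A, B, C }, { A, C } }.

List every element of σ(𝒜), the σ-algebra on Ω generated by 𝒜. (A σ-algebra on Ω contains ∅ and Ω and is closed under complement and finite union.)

σ(𝒜) (16 sets): { {  }, { A }, { B }, { C }, { D }, { A, B }, { A, C }, { A, D }, { B, C }, { B, D }, { C, D }, { A, B, C }, { A, B, D }, { A, C, D }, { B, C, D }, Ω }

Trace:
Start: 𝒜 ∪ {∅, Ω} = { {  }, { A, C }, { B, C }, { A, B, C }, Ω }.
Iteration 1 adds 3:
  { D }  = ᶜ of { A, B, C }
  { A, D }  = ᶜ of { B, C }
  { B, D }  = ᶜ of { A, C }
  — 8 sets.
Iteration 2: +3 →
  { A, B, D }  = { A, D } ∪ { B, D }
  { A, C, D }  = { D } ∪ { A, C }
  { B, C, D }  = { D } ∪ { B, C }
  — 11 sets.
Iteration 3. New:
  { A }  = ᶜ of { B, C, D }
  { B }  = ᶜ of { A, C, D }
  { C }  = ᶜ of { A, B, D }
  — 14 sets.
Iteration 4 (2 new):
  { A, B }  = { B } ∪ { A }
  { C, D }  = { C } ∪ { D }
  — 16 sets.
After Iteration 5 the family is unchanged; done.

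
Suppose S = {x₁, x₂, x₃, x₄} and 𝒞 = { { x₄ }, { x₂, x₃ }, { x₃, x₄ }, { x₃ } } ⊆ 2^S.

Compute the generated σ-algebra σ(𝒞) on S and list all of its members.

Start: 𝒞 ∪ {∅, S} = { {}, { x₃ }, { x₄ }, { x₂, x₃ }, { x₃, x₄ }, S }.
Step 1: +5 →
  { x₁, x₂ }  = ᶜ of { x₃, x₄ }
  { x₁, x₄ }  = ᶜ of { x₂, x₃ }
  { x₁, x₂, x₃ }  = ᶜ of { x₄ }
  { x₁, x₂, x₄ }  = ᶜ of { x₃ }
  { x₂, x₃, x₄ }  = { x₃, x₄ } ∪ { x₂, x₃ }
  — 11 sets.
Step 2: +2 →
  { x₁ }  = ᶜ of { x₂, x₃, x₄ }
  { x₁, x₃, x₄ }  = { x₃, x₄ } ∪ { x₁, x₄ }
  — 13 sets.
Step 3 (2 new):
  { x₂ }  = ᶜ of { x₁, x₃, x₄ }
  { x₁, x₃ }  = { x₃ } ∪ { x₁ }
  — 15 sets.
Step 4: +1 →
  { x₂, x₄ }  = ᶜ of { x₁, x₃ }
  — 16 sets.
Step 5: stable.

Hence σ(𝒞) has 16 members: { {}, { x₁ }, { x₂ }, { x₃ }, { x₄ }, { x₁, x₂ }, { x₁, x₃ }, { x₁, x₄ }, { x₂, x₃ }, { x₂, x₄ }, { x₃, x₄ }, { x₁, x₂, x₃ }, { x₁, x₂, x₄ }, { x₁, x₃, x₄ }, { x₂, x₃, x₄ }, S }.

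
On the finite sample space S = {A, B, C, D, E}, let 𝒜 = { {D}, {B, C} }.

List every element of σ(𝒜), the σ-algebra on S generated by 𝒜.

|σ(𝒜)| = 8.  σ(𝒜) = { ∅, {D}, {A, E}, {B, C}, {A, D, E}, {B, C, D}, {A, B, C, E}, S }

Working:
Begin from { ∅, {D}, {B, C}, S } (that is, 𝒜 plus ∅ and S).
Pass 1. New:
  {A, D, E}  = S∖{B, C}
  {B, C, D}  = {B, C} ∪ {D}
  {A, B, C, E}  = S∖{D}
  (now 7)
Pass 2 (1 new):
  {A, E}  = S∖{B, C, D}
  (now 8)
Pass 3: stable.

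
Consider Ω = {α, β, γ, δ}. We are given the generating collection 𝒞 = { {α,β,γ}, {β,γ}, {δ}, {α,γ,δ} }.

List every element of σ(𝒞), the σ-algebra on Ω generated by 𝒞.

σ(𝒞) = { {}, {α}, {β}, {γ}, {δ}, {α,β}, {α,γ}, {α,δ}, {β,γ}, {β,δ}, {γ,δ}, {α,β,γ}, {α,β,δ}, {α,γ,δ}, {β,γ,δ}, Ω }

Working:
Initial family (6 sets): { {}, {δ}, {β,γ}, {α,β,γ}, {α,γ,δ}, Ω }.
Round 1 (3 new):
  {β}  = {α,γ,δ}ᶜ
  {α,δ}  = {β,γ}ᶜ
  {β,γ,δ}  = {β,γ} ∪ {δ}
Round 2 (3 new):
  {α}  = {β,γ,δ}ᶜ
  {β,δ}  = {β} ∪ {δ}
  {α,β,δ}  = {β} ∪ {α,δ}
Round 3: +3 →
  {γ}  = {α,β,δ}ᶜ
  {α,β}  = {β} ∪ {α}
  {α,γ}  = {β,δ}ᶜ
Round 4. New:
  {γ,δ}  = {α,β}ᶜ
After Round 5 the family is unchanged; done.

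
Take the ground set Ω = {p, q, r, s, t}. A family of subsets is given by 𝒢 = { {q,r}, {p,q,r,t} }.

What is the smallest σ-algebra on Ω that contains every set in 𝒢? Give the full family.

Start: 𝒢 ∪ {∅, Ω} = { {}, {q,r}, {p,q,r,t}, Ω }.
Step 1 (2 new):
  {s}  = Ω∖{p,q,r,t}
  {p,s,t}  = Ω∖{q,r}
Step 2. New:
  {q,r,s}  = {q,r} ∪ {s}
Step 3: +1 →
  {p,t}  = Ω∖{q,r,s}
Step 4: closed — nothing new.

Therefore σ(𝒢) = { {}, {s}, {p,t}, {q,r}, {p,s,t}, {q,r,s}, {p,q,r,t}, Ω } (|σ(𝒢)| = 8).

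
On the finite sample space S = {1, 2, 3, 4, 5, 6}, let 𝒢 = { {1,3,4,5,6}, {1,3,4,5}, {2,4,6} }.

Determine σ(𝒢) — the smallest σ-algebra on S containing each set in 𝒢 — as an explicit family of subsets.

Take S₀ = 𝒢 ∪ {∅, S} = { ∅, {2,4,6}, {1,3,4,5}, {1,3,4,5,6}, S }.
Pass 1: 3 new —
  {2}  = S∖{1,3,4,5,6}
  {2,6}  = S∖{1,3,4,5}
  {1,3,5}  = S∖{2,4,6}
  — 8 sets.
Pass 2 adds 3:
  {1,2,3,5}  = {1,3,5} ∪ {2}
  {1,2,3,4,5}  = {2} ∪ {1,3,4,5}
  {1,2,3,5,6}  = {1,3,5} ∪ {2,6}
  — 11 sets.
Pass 3: 3 new —
  {4}  = S∖{1,2,3,5,6}
  {6}  = S∖{1,2,3,4,5}
  {4,6}  = S∖{1,2,3,5}
  — 14 sets.
Pass 4 (2 new):
  {2,4}  = {4} ∪ {2}
  {1,3,5,6}  = {1,3,5} ∪ {6}
  — 16 sets.
Pass 5: already closed under ᶜ and ∪.

Hence σ(𝒢) has 16 members: { ∅, {2}, {4}, {6}, {2,4}, {2,6}, {4,6}, {1,3,5}, {2,4,6}, {1,2,3,5}, {1,3,4,5}, {1,3,5,6}, {1,2,3,4,5}, {1,2,3,5,6}, {1,3,4,5,6}, S }.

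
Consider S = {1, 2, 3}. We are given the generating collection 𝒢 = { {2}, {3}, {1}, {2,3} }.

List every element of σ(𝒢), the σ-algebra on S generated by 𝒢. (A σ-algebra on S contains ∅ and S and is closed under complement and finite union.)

σ(𝒢) (8 sets): { {}, {1}, {2}, {3}, {1,2}, {1,3}, {2,3}, S }

Derivation:
Take S₀ = 𝒢 ∪ {∅, S} = { {}, {1}, {2}, {3}, {2,3}, S }.
Round 1 (2 new):
  {1,2}  = {3}ᶜ
  {1,3}  = {2}ᶜ
  [8 total]
Round 2: closed — nothing new.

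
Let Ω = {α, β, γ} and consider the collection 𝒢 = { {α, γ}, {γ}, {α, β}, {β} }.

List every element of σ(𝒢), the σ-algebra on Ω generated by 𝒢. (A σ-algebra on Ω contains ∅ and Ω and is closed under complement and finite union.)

|σ(𝒢)| = 8.  σ(𝒢) = { {}, {α}, {β}, {γ}, {α, β}, {α, γ}, {β, γ}, Ω }

Derivation:
Take S₀ = 𝒢 ∪ {∅, Ω} = { {}, {β}, {γ}, {α, β}, {α, γ}, Ω }.
Pass 1 adds 1:
  {β, γ}  = {γ} ∪ {β}
  |family| = 7
Pass 2: +1 →
  {α}  = Ω∖{β, γ}
  |family| = 8
Pass 3: closed — nothing new.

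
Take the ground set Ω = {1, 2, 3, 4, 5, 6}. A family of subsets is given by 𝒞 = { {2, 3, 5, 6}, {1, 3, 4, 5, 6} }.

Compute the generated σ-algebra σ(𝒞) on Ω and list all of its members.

σ(𝒞) = { {}, {2}, {1, 4}, {1, 2, 4}, {3, 5, 6}, {2, 3, 5, 6}, {1, 3, 4, 5, 6}, Ω }

Trace:
Initial family (4 sets): { {}, {2, 3, 5, 6}, {1, 3, 4, 5, 6}, Ω }.
Pass 1 (2 new):
  {2}  = {1, 3, 4, 5, 6}ᶜ
  {1, 4}  = {2, 3, 5, 6}ᶜ
  (now 6)
Pass 2 (1 new):
  {1, 2, 4}  = {1, 4} ∪ {2}
  (now 7)
Pass 3 adds 1:
  {3, 5, 6}  = {1, 2, 4}ᶜ
  (now 8)
Pass 4: already closed under ᶜ and ∪.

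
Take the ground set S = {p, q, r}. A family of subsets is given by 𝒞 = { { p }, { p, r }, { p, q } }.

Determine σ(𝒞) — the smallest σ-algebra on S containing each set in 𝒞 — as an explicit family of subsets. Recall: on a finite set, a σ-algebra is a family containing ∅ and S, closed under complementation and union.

Begin from { ∅, { p }, { p, q }, { p, r }, S } (that is, 𝒞 plus ∅ and S).
Iteration 1: +3 →
  { q }  = S∖{ p, r }
  { r }  = S∖{ p, q }
  { q, r }  = S∖{ p }
After Iteration 2 the family is unchanged; done.

|σ(𝒞)| = 8.  σ(𝒞) = { ∅, { p }, { q }, { r }, { p, q }, { p, r }, { q, r }, S }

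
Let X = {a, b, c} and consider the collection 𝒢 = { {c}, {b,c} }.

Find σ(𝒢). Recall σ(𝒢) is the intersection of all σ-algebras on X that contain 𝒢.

|σ(𝒢)| = 8.  σ(𝒢) = { ∅, {a}, {b}, {c}, {a,b}, {a,c}, {b,c}, X }

Trace:
Begin from { ∅, {c}, {b,c}, X } (that is, 𝒢 plus ∅ and X).
Step 1: +2 →
  {a}  = X∖{b,c}
  {a,b}  = X∖{c}
  [6 total]
Step 2: 1 new —
  {a,c}  = {c} ∪ {a}
  [7 total]
Step 3. New:
  {b}  = X∖{a,c}
  [8 total]
Step 4 adds nothing — fixpoint reached.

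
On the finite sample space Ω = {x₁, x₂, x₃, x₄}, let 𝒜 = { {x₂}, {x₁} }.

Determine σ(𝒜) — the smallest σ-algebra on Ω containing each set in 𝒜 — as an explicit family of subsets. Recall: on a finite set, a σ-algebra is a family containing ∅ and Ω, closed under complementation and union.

Answer: σ(𝒜) = { {}, {x₁}, {x₂}, {x₁, x₂}, {x₃, x₄}, {x₁, x₃, x₄}, {x₂, x₃, x₄}, Ω }

Working:
Seed the family with 𝒜 together with ∅ and Ω: { {}, {x₁}, {x₂}, Ω }.
Step 1: +3 →
  {x₁, x₂}  = {x₂} ∪ {x₁}
  {x₁, x₃, x₄}  = Ω∖{x₂}
  {x₂, x₃, x₄}  = Ω∖{x₁}
  [7 total]
Step 2: 1 new —
  {x₃, x₄}  = Ω∖{x₁, x₂}
  [8 total]
Step 3 adds nothing — fixpoint reached.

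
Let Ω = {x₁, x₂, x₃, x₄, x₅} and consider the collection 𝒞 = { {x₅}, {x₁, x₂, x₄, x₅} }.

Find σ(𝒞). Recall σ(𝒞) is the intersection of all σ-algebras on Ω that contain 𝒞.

Initial family (4 sets): { ∅, {x₅}, {x₁, x₂, x₄, x₅}, Ω }.
Pass 1: 2 new —
  {x₃}  = Ω∖{x₁, x₂, x₄, x₅}
  {x₁, x₂, x₃, x₄}  = Ω∖{x₅}
  — 6 sets.
Pass 2 adds 1:
  {x₃, x₅}  = {x₃} ∪ {x₅}
  — 7 sets.
Pass 3: 1 new —
  {x₁, x₂, x₄}  = Ω∖{x₃, x₅}
  — 8 sets.
Pass 4: already closed under ᶜ and ∪.

Therefore σ(𝒞) = { ∅, {x₃}, {x₅}, {x₃, x₅}, {x₁, x₂, x₄}, {x₁, x₂, x₃, x₄}, {x₁, x₂, x₄, x₅}, Ω } (|σ(𝒞)| = 8).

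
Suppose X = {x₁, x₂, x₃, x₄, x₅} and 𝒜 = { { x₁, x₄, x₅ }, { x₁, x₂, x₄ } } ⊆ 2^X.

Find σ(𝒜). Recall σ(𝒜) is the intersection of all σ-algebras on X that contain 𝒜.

σ(𝒜) (16 sets): { ∅, { x₂ }, { x₃ }, { x₅ }, { x₁, x₄ }, { x₂, x₃ }, { x₂, x₅ }, { x₃, x₅ }, { x₁, x₂, x₄ }, { x₁, x₃, x₄ }, { x₁, x₄, x₅ }, { x₂, x₃, x₅ }, { x₁, x₂, x₃, x₄ }, { x₁, x₂, x₄, x₅ }, { x₁, x₃, x₄, x₅ }, X }

Check:
Start: 𝒜 ∪ {∅, X} = { ∅, { x₁, x₂, x₄ }, { x₁, x₄, x₅ }, X }.
Round 1 adds 3:
  { x₂, x₃ }  = ᶜ of { x₁, x₄, x₅ }
  { x₃, x₅ }  = ᶜ of { x₁, x₂, x₄ }
  { x₁, x₂, x₄, x₅ }  = { x₁, x₂, x₄ } ∪ { x₁, x₄, x₅ }
  [7 total]
Round 2 adds 4:
  { x₃ }  = ᶜ of { x₁, x₂, x₄, x₅ }
  { x₂, x₃, x₅ }  = { x₂, x₃ } ∪ { x₃, x₅ }
  { x₁, x₂, x₃, x₄ }  = { x₂, x₃ } ∪ { x₁, x₂, x₄ }
  { x₁, x₃, x₄, x₅ }  = { x₁, x₄, x₅ } ∪ { x₃, x₅ }
  [11 total]
Round 3. New:
  { x₂ }  = ᶜ of { x₁, x₃, x₄, x₅ }
  { x₅ }  = ᶜ of { x₁, x₂, x₃, x₄ }
  { x₁, x₄ }  = ᶜ of { x₂, x₃, x₅ }
  [14 total]
Round 4 adds 2:
  { x₂, x₅ }  = { x₂ } ∪ { x₅ }
  { x₁, x₃, x₄ }  = { x₃ } ∪ { x₁, x₄ }
  [16 total]
Round 5: stable.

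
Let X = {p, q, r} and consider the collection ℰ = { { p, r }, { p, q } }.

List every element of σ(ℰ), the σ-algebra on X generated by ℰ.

Take S₀ = ℰ ∪ {∅, X} = { {  }, { p, q }, { p, r }, X }.
Round 1 adds 2:
  { q }  = complement { p, r }
  { r }  = complement { p, q }
  (now 6)
Round 2 adds 1:
  { q, r }  = { r } ∪ { q }
  (now 7)
Round 3 adds 1:
  { p }  = complement { q, r }
  (now 8)
Round 4: closed — nothing new.

Therefore σ(ℰ) = { {  }, { p }, { q }, { r }, { p, q }, { p, r }, { q, r }, X } (|σ(ℰ)| = 8).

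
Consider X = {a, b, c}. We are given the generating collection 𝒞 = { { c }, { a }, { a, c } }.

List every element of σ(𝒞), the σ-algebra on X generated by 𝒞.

Begin from { {}, { a }, { c }, { a, c }, X } (that is, 𝒞 plus ∅ and X).
Round 1 adds 3:
  { b }  = { a, c }ᶜ
  { a, b }  = { c }ᶜ
  { b, c }  = { a }ᶜ
  (now 8)
Round 2: no new sets; the family is a σ-algebra.

Therefore σ(𝒞) = { {}, { a }, { b }, { c }, { a, b }, { a, c }, { b, c }, X } (|σ(𝒞)| = 8).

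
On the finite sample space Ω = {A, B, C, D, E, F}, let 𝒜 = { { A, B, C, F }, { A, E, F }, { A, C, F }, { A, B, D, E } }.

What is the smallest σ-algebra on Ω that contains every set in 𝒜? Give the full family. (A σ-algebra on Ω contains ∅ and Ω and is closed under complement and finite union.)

|σ(𝒜)| = 64.  σ(𝒜) = { {  }, { A }, { B }, { C }, { D }, { E }, { F }, { A, B }, { A, C }, { A, D }, { A, E }, { A, F }, { B, C }, { B, D }, { B, E }, { B, F }, { C, D }, { C, E }, { C, F }, { D, E }, { D, F }, { E, F }, { A, B, C }, { A, B, D }, { A, B, E }, { A, B, F }, { A, C, D }, { A, C, E }, { A, C, F }, { A, D, E }, { A, D, F }, { A, E, F }, { B, C, D }, { B, C, E }, { B, C, F }, { B, D, E }, { B, D, F }, { B, E, F }, { C, D, E }, { C, D, F }, { C, E, F }, { D, E, F }, { A, B, C, D }, { A, B, C, E }, { A, B, C, F }, { A, B, D, E }, { A, B, D, F }, { A, B, E, F }, { A, C, D, E }, { A, C, D, F }, { A, C, E, F }, { A, D, E, F }, { B, C, D, E }, { B, C, D, F }, { B, C, E, F }, { B, D, E, F }, { C, D, E, F }, { A, B, C, D, E }, { A, B, C, D, F }, { A, B, C, E, F }, { A, B, D, E, F }, { A, C, D, E, F }, { B, C, D, E, F }, Ω }

Check:
Begin from { {  }, { A, C, F }, { A, E, F }, { A, B, C, F }, { A, B, D, E }, Ω } (that is, 𝒜 plus ∅ and Ω).
Iteration 1 adds 7:
  { C, F }  = { A, B, D, E }ᶜ
  { D, E }  = { A, B, C, F }ᶜ
  { B, C, D }  = { A, E, F }ᶜ
  { B, D, E }  = { A, C, F }ᶜ
  { A, C, E, F }  = { A, E, F } ∪ { A, C, F }
  { A, B, C, E, F }  = { A, E, F } ∪ { A, B, C, F }
  { A, B, D, E, F }  = { A, E, F } ∪ { A, B, D, E }
  |family| = 13
Iteration 2. New:
  { C }  = { A, B, D, E, F }ᶜ
  { D }  = { A, B, C, E, F }ᶜ
  { B, D }  = { A, C, E, F }ᶜ
  { A, D, E, F }  = { D, E } ∪ { A, E, F }
  { B, C, D, E }  = { B, C, D } ∪ { D, E }
  { B, C, D, F }  = { B, C, D } ∪ { C, F }
  { C, D, E, F }  = { D, E } ∪ { C, F }
  { A, B, C, D, E }  = { B, C, D } ∪ { A, B, D, E }
  { A, B, C, D, F }  = { B, C, D } ∪ { A, C, F }
  { A, C, D, E, F }  = { A, C, E, F } ∪ { D, E }
  { B, C, D, E, F }  = { C, F } ∪ { B, D, E }
  |family| = 24
Iteration 3 adds 12:
  { A }  = { B, C, D, E, F }ᶜ
  { B }  = { A, C, D, E, F }ᶜ
  { E }  = { A, B, C, D, F }ᶜ
  { F }  = { A, B, C, D, E }ᶜ
  { A, B }  = { C, D, E, F }ᶜ
  { A, E }  = { B, C, D, F }ᶜ
  { A, F }  = { B, C, D, E }ᶜ
  { B, C }  = { A, D, E, F }ᶜ
  { C, D }  = { C } ∪ { D }
  { C, D, E }  = { D, E } ∪ { C }
  { C, D, F }  = { C, F } ∪ { D }
  { A, C, D, F }  = { A, C, F } ∪ { D }
  |family| = 36
Iteration 4: 26 new —
  { A, C }  = { A } ∪ { C }
  { A, D }  = { A } ∪ { D }
  { B, E }  = { A, C, D, F }ᶜ
  { B, F }  = { B } ∪ { F }
  { C, E }  = { E } ∪ { C }
  { D, F }  = { F } ∪ { D }
  { E, F }  = { F } ∪ { E }
  { A, B, C }  = { A, B } ∪ { C }
  { A, B, D }  = { A, B } ∪ { D }
  { A, B, E }  = { C, D, F }ᶜ
  { A, B, F }  = { C, D, E }ᶜ
  { A, C, D }  = { C, D } ∪ { A }
  { A, C, E }  = { C } ∪ { A, E }
  { A, D, E }  = { A } ∪ { D, E }
  { A, D, F }  = { A, F } ∪ { D }
  { B, C, E }  = { E } ∪ { B, C }
  { B, C, F }  = { B } ∪ { C, F }
  { B, D, F }  = { F } ∪ { B, D }
  { C, E, F }  = { E } ∪ { C, F }
  { D, E, F }  = { F } ∪ { D, E }
  { A, B, C, D }  = { C, D } ∪ { A, B }
  { A, B, C, E }  = { B, C } ∪ { A, E }
  { A, B, D, F }  = { A, F } ∪ { B, D }
  { A, B, E, F }  = { C, D }ᶜ
  { A, C, D, E }  = { C, D, E } ∪ { A }
  { B, D, E, F }  = { F } ∪ { B, D, E }
  |family| = 62
Iteration 5: 2 new —
  { B, E, F }  = { A, C, D }ᶜ
  { B, C, E, F }  = { A, D }ᶜ
  |family| = 64
Iteration 6: already closed under ᶜ and ∪.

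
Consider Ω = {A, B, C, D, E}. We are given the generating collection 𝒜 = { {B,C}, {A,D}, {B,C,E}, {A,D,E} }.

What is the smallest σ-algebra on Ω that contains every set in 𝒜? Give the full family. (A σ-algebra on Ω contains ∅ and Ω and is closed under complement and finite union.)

Initial family (6 sets): { {}, {A,D}, {B,C}, {A,D,E}, {B,C,E}, Ω }.
Pass 1 adds 1:
  {A,B,C,D}  = {B,C} ∪ {A,D}
  (now 7)
Pass 2: 1 new —
  {E}  = ᶜ of {A,B,C,D}
  (now 8)
Pass 3: stable.

|σ(𝒜)| = 8.  σ(𝒜) = { {}, {E}, {A,D}, {B,C}, {A,D,E}, {B,C,E}, {A,B,C,D}, Ω }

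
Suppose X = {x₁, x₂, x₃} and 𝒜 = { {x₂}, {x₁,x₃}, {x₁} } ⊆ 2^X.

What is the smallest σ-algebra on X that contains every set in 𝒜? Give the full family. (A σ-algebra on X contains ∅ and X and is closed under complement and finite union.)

Answer: σ(𝒜) = { {}, {x₁}, {x₂}, {x₃}, {x₁,x₂}, {x₁,x₃}, {x₂,x₃}, X }

Check:
Take S₀ = 𝒜 ∪ {∅, X} = { {}, {x₁}, {x₂}, {x₁,x₃}, X }.
Round 1: +2 →
  {x₁,x₂}  = {x₂} ∪ {x₁}
  {x₂,x₃}  = {x₁}ᶜ
Round 2 adds 1:
  {x₃}  = {x₁,x₂}ᶜ
Round 3: no new sets; the family is a σ-algebra.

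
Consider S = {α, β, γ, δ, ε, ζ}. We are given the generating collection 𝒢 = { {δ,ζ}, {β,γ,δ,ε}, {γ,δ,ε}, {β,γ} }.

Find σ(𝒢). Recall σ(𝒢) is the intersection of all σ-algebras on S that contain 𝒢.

σ(𝒢) = { {}, {α}, {β}, {γ}, {δ}, {ε}, {ζ}, {α,β}, {α,γ}, {α,δ}, {α,ε}, {α,ζ}, {β,γ}, {β,δ}, {β,ε}, {β,ζ}, {γ,δ}, {γ,ε}, {γ,ζ}, {δ,ε}, {δ,ζ}, {ε,ζ}, {α,β,γ}, {α,β,δ}, {α,β,ε}, {α,β,ζ}, {α,γ,δ}, {α,γ,ε}, {α,γ,ζ}, {α,δ,ε}, {α,δ,ζ}, {α,ε,ζ}, {β,γ,δ}, {β,γ,ε}, {β,γ,ζ}, {β,δ,ε}, {β,δ,ζ}, {β,ε,ζ}, {γ,δ,ε}, {γ,δ,ζ}, {γ,ε,ζ}, {δ,ε,ζ}, {α,β,γ,δ}, {α,β,γ,ε}, {α,β,γ,ζ}, {α,β,δ,ε}, {α,β,δ,ζ}, {α,β,ε,ζ}, {α,γ,δ,ε}, {α,γ,δ,ζ}, {α,γ,ε,ζ}, {α,δ,ε,ζ}, {β,γ,δ,ε}, {β,γ,δ,ζ}, {β,γ,ε,ζ}, {β,δ,ε,ζ}, {γ,δ,ε,ζ}, {α,β,γ,δ,ε}, {α,β,γ,δ,ζ}, {α,β,γ,ε,ζ}, {α,β,δ,ε,ζ}, {α,γ,δ,ε,ζ}, {β,γ,δ,ε,ζ}, S }

Trace:
Start: 𝒢 ∪ {∅, S} = { {}, {β,γ}, {δ,ζ}, {γ,δ,ε}, {β,γ,δ,ε}, S }.
Pass 1: 7 new —
  {α,ζ}  = complement {β,γ,δ,ε}
  {α,β,ζ}  = complement {γ,δ,ε}
  {α,β,γ,ε}  = complement {δ,ζ}
  {α,δ,ε,ζ}  = complement {β,γ}
  {β,γ,δ,ζ}  = {β,γ} ∪ {δ,ζ}
  {γ,δ,ε,ζ}  = {γ,δ,ε} ∪ {δ,ζ}
  {β,γ,δ,ε,ζ}  = {β,γ,δ,ε} ∪ {δ,ζ}
  (now 13)
Pass 2: +11 →
  {α}  = complement {β,γ,δ,ε,ζ}
  {α,β}  = complement {γ,δ,ε,ζ}
  {α,ε}  = complement {β,γ,δ,ζ}
  {α,δ,ζ}  = {α,ζ} ∪ {δ,ζ}
  {α,β,γ,ζ}  = {α,ζ} ∪ {β,γ}
  {α,β,δ,ζ}  = {α,β,ζ} ∪ {δ,ζ}
  {α,β,γ,δ,ε}  = {γ,δ,ε} ∪ {α,β,γ,ε}
  {α,β,γ,δ,ζ}  = {α,ζ} ∪ {β,γ,δ,ζ}
  {α,β,γ,ε,ζ}  = {α,ζ} ∪ {α,β,γ,ε}
  {α,β,δ,ε,ζ}  = {α,δ,ε,ζ} ∪ {α,β,ζ}
  {α,γ,δ,ε,ζ}  = {γ,δ,ε} ∪ {α,ζ}
  (now 24)
Pass 3: 13 new —
  {β}  = complement {α,γ,δ,ε,ζ}
  {γ}  = complement {α,β,δ,ε,ζ}
  {δ}  = complement {α,β,γ,ε,ζ}
  {ε}  = complement {α,β,γ,δ,ζ}
  {ζ}  = complement {α,β,γ,δ,ε}
  {γ,ε}  = complement {α,β,δ,ζ}
  {δ,ε}  = complement {α,β,γ,ζ}
  {α,β,γ}  = {α,β} ∪ {β,γ}
  {α,β,ε}  = {α,ε} ∪ {α,β}
  {α,ε,ζ}  = {α,ζ} ∪ {α,ε}
  {β,γ,ε}  = complement {α,δ,ζ}
  {α,β,ε,ζ}  = {α,ε} ∪ {α,β,ζ}
  {α,γ,δ,ε}  = {γ,δ,ε} ∪ {α,ε}
  (now 37)
Pass 4 adds 24:
  {α,γ}  = {α} ∪ {γ}
  {α,δ}  = {α} ∪ {δ}
  {β,δ}  = {β} ∪ {δ}
  {β,ε}  = {β} ∪ {ε}
  {β,ζ}  = complement {α,γ,δ,ε}
  {γ,δ}  = complement {α,β,ε,ζ}
  {γ,ζ}  = {ζ} ∪ {γ}
  {ε,ζ}  = {ζ} ∪ {ε}
  {α,β,δ}  = {α,β} ∪ {δ}
  {α,γ,ε}  = {α} ∪ {γ,ε}
  {α,γ,ζ}  = {α,ζ} ∪ {γ}
  {α,δ,ε}  = {α} ∪ {δ,ε}
  {β,γ,δ}  = complement {α,ε,ζ}
  {β,γ,ζ}  = {ζ} ∪ {β,γ}
  {β,δ,ε}  = {β} ∪ {δ,ε}
  {β,δ,ζ}  = {β} ∪ {δ,ζ}
  {γ,δ,ζ}  = complement {α,β,ε}
  {γ,ε,ζ}  = {ζ} ∪ {γ,ε}
  {δ,ε,ζ}  = complement {α,β,γ}
  {α,β,γ,δ}  = {α,β,γ} ∪ {δ}
  {α,β,δ,ε}  = {α,β} ∪ {δ,ε}
  {α,γ,δ,ζ}  = {α,δ,ζ} ∪ {γ}
  {α,γ,ε,ζ}  = {α,ζ} ∪ {γ,ε}
  {β,γ,ε,ζ}  = {ζ} ∪ {β,γ,ε}
  (now 61)
Pass 5: 3 new —
  {α,γ,δ}  = {γ,δ} ∪ {α,δ}
  {β,ε,ζ}  = {β,ε} ∪ {ε,ζ}
  {β,δ,ε,ζ}  = complement {α,γ}
  (now 64)
After Pass 6 the family is unchanged; done.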